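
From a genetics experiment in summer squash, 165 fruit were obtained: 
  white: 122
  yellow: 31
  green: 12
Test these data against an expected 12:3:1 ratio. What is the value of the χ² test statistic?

Total ratio parts = 16. Expected numbers out of 165:
  white: 165 × 12/16 = 123.75
  yellow: 165 × 3/16 = 30.9375
  green: 165 × 1/16 = 10.3125
χ² = Σ (O − E)² / E
  white: (122 − 123.75)² / 123.75 = 0.0247
  yellow: (31 − 30.9375)² / 30.9375 = 0.0001
  green: (12 − 10.3125)² / 10.3125 = 0.2761
χ² = 0.0247 + 0.0001 + 0.2761 = 0.3009 ≈ 0.301

0.301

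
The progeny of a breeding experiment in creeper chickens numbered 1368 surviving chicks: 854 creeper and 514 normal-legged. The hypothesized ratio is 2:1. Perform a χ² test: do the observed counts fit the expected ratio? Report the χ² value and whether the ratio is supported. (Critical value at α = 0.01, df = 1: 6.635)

Under the 2:1 hypothesis (Σ ratio = 3, N = 1368):
  creeper: 1368 × 2/3 = 912
  normal-legged: 1368 × 1/3 = 456
χ² = Σ (O − E)² / E
  creeper: (854 − 912)² / 912 = 3.6886
  normal-legged: (514 − 456)² / 456 = 7.3772
χ² = 3.6886 + 7.3772 = 11.0658 ≈ 11.066
Degrees of freedom = 2 − 1 = 1; critical value at α = 0.01 is 6.635.
Since 11.066 > 6.635, we reject the null hypothesis — the data do not fit the 2:1 ratio.

11.066; not consistent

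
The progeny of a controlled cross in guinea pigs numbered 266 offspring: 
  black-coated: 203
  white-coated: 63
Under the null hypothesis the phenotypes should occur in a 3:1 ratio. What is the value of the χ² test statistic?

0.246

Under the 3:1 hypothesis (Σ ratio = 4, N = 266):
  black-coated: 266 × 3/4 = 199.5
  white-coated: 266 × 1/4 = 66.5
χ² = Σ (O − E)² / E
  black-coated: (203 − 199.5)² / 199.5 = 0.0614
  white-coated: (63 − 66.5)² / 66.5 = 0.1842
χ² = 0.0614 + 0.1842 = 0.2456 ≈ 0.246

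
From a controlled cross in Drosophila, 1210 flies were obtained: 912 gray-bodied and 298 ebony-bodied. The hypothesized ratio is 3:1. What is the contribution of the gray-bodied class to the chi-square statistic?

0.022

The 3:1 ratio has 4 parts, so with N = 1210 the expected counts are:
  gray-bodied: 1210 × 3/4 = 907.5
  ebony-bodied: 1210 × 1/4 = 302.5
Contribution of gray-bodied: (912 − 907.5)² / 907.5 = 0.0223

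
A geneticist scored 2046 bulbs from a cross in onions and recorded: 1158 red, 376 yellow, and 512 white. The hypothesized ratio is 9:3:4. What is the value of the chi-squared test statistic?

Total ratio parts = 16. Expected numbers out of 2046:
  red: 2046 × 9/16 = 1150.875
  yellow: 2046 × 3/16 = 383.625
  white: 2046 × 4/16 = 511.5
χ² = Σ (O − E)² / E
  red: (1158 − 1150.875)² / 1150.875 = 0.0441
  yellow: (376 − 383.625)² / 383.625 = 0.1516
  white: (512 − 511.5)² / 511.5 = 0.0005
χ² = 0.0441 + 0.1516 + 0.0005 = 0.1962 ≈ 0.196

0.196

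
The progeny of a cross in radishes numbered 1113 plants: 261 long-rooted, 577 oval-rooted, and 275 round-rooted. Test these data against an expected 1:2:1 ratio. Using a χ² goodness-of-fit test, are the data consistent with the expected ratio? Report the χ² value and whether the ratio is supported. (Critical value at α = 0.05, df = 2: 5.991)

1.863; consistent

The 1:2:1 ratio has 4 parts, so with N = 1113 the expected counts are:
  long-rooted: 1113 × 1/4 = 278.25
  oval-rooted: 1113 × 2/4 = 556.5
  round-rooted: 1113 × 1/4 = 278.25
χ² = Σ (O − E)² / E
  long-rooted: (261 − 278.25)² / 278.25 = 1.0694
  oval-rooted: (577 − 556.5)² / 556.5 = 0.7552
  round-rooted: (275 − 278.25)² / 278.25 = 0.0380
χ² = 1.0694 + 0.7552 + 0.0380 = 1.8626 ≈ 1.863
Degrees of freedom = 3 − 1 = 2; critical value at α = 0.05 is 5.991.
Since 1.863 < 5.991, we fail to reject the null hypothesis — the data are consistent with the 1:2:1 ratio.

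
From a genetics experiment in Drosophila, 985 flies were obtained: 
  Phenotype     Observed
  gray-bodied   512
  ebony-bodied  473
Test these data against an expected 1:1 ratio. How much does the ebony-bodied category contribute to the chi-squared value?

The 1:1 ratio has 2 parts, so with N = 985 the expected counts are:
  gray-bodied: 985 × 1/2 = 492.5
  ebony-bodied: 985 × 1/2 = 492.5
Contribution of ebony-bodied: (473 − 492.5)² / 492.5 = 0.7721

0.772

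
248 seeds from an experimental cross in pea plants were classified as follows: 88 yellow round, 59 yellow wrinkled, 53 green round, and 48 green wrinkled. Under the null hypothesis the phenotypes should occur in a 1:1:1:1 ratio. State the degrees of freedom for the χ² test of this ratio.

A goodness-of-fit test with 4 phenotype classes has df = 4 − 1 = 3.

3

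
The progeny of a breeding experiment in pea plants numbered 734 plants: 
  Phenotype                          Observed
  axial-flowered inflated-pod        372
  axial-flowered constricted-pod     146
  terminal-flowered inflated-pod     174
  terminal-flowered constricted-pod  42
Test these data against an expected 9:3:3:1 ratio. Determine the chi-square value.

14.498

Total ratio parts = 16. Expected numbers out of 734:
  axial-flowered inflated-pod: 734 × 9/16 = 412.875
  axial-flowered constricted-pod: 734 × 3/16 = 137.625
  terminal-flowered inflated-pod: 734 × 3/16 = 137.625
  terminal-flowered constricted-pod: 734 × 1/16 = 45.875
χ² = Σ (O − E)² / E
  axial-flowered inflated-pod: (372 − 412.875)² / 412.875 = 4.0467
  axial-flowered constricted-pod: (146 − 137.625)² / 137.625 = 0.5097
  terminal-flowered inflated-pod: (174 − 137.625)² / 137.625 = 9.6141
  terminal-flowered constricted-pod: (42 − 45.875)² / 45.875 = 0.3273
χ² = 4.0467 + 0.5097 + 9.6141 + 0.3273 = 14.4978 ≈ 14.498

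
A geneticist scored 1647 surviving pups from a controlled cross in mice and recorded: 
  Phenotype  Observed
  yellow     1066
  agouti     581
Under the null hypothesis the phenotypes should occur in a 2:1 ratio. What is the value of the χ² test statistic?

Total ratio parts = 3. Expected numbers out of 1647:
  yellow: 1647 × 2/3 = 1098
  agouti: 1647 × 1/3 = 549
χ² = Σ (O − E)² / E
  yellow: (1066 − 1098)² / 1098 = 0.9326
  agouti: (581 − 549)² / 549 = 1.8652
χ² = 0.9326 + 1.8652 = 2.7978 ≈ 2.798

2.798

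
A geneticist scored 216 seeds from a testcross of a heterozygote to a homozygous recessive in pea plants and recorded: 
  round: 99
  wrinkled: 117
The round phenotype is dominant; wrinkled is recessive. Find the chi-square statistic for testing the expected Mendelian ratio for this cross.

A testcross of a heterozygote (Aa × aa) gives a 1:1 phenotypic ratio.
Total ratio parts = 2. Expected numbers out of 216:
  round: 216 × 1/2 = 108
  wrinkled: 216 × 1/2 = 108
χ² = Σ (O − E)² / E
  round: (99 − 108)² / 108 = 0.7500
  wrinkled: (117 − 108)² / 108 = 0.7500
χ² = 0.7500 + 0.7500 = 1.500

1.500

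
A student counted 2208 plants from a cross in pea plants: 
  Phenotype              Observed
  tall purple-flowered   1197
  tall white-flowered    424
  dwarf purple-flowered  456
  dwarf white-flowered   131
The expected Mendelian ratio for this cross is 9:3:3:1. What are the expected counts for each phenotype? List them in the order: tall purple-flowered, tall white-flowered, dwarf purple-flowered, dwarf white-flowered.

Total ratio parts = 16. Expected numbers out of 2208:
  tall purple-flowered: 2208 × 9/16 = 1242
  tall white-flowered: 2208 × 3/16 = 414
  dwarf purple-flowered: 2208 × 3/16 = 414
  dwarf white-flowered: 2208 × 1/16 = 138

1242, 414, 414, 138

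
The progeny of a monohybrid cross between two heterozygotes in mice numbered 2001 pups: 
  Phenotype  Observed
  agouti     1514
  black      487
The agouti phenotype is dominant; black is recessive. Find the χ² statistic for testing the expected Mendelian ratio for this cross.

For a monohybrid cross between heterozygotes with complete dominance, the expected phenotypic ratio is 3:1.
Expected counts for N = 2001 under a 3:1 ratio (total parts = 4):
  agouti: 2001 × 3/4 = 1500.75
  black: 2001 × 1/4 = 500.25
χ² = Σ (O − E)² / E
  agouti: (1514 − 1500.75)² / 1500.75 = 0.1170
  black: (487 − 500.25)² / 500.25 = 0.3509
χ² = 0.1170 + 0.3509 = 0.4679 ≈ 0.468

0.468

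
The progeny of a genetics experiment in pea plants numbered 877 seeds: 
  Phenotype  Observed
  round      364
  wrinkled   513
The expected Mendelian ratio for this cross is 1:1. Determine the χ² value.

25.315

Expected counts for N = 877 under a 1:1 ratio (total parts = 2):
  round: 877 × 1/2 = 438.5
  wrinkled: 877 × 1/2 = 438.5
χ² = Σ (O − E)² / E
  round: (364 − 438.5)² / 438.5 = 12.6574
  wrinkled: (513 − 438.5)² / 438.5 = 12.6574
χ² = 12.6574 + 12.6574 = 25.3148 ≈ 25.315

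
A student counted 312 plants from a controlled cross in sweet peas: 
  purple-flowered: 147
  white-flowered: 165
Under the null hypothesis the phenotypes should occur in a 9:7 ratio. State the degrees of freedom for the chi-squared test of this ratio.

A goodness-of-fit test with 2 phenotype classes has df = 2 − 1 = 1.

1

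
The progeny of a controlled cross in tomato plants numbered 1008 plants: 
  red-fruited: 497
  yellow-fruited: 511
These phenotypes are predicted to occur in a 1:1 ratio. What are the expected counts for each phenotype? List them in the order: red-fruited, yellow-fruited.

Total ratio parts = 2. Expected numbers out of 1008:
  red-fruited: 1008 × 1/2 = 504
  yellow-fruited: 1008 × 1/2 = 504

504, 504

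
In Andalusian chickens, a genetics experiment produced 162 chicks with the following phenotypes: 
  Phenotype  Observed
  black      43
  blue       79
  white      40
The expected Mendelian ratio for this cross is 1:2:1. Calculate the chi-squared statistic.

Under the 1:2:1 hypothesis (Σ ratio = 4, N = 162):
  black: 162 × 1/4 = 40.5
  blue: 162 × 2/4 = 81
  white: 162 × 1/4 = 40.5
χ² = Σ (O − E)² / E
  black: (43 − 40.5)² / 40.5 = 0.1543
  blue: (79 − 81)² / 81 = 0.0494
  white: (40 − 40.5)² / 40.5 = 0.0062
χ² = 0.1543 + 0.0494 + 0.0062 = 0.2099 ≈ 0.210

0.210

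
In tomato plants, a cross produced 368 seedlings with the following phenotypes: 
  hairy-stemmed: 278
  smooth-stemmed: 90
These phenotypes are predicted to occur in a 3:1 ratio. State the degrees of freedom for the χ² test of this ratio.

1

A goodness-of-fit test with 2 phenotype classes has df = 2 − 1 = 1.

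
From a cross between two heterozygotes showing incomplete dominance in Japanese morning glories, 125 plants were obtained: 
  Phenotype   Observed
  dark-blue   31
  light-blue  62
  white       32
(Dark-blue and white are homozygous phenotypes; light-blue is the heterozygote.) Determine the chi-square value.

With incomplete dominance, a heterozygote × heterozygote cross gives a 1:2:1 phenotypic ratio.
Under the 1:2:1 hypothesis (Σ ratio = 4, N = 125):
  dark-blue: 125 × 1/4 = 31.25
  light-blue: 125 × 2/4 = 62.5
  white: 125 × 1/4 = 31.25
χ² = Σ (O − E)² / E
  dark-blue: (31 − 31.25)² / 31.25 = 0.0020
  light-blue: (62 − 62.5)² / 62.5 = 0.0040
  white: (32 − 31.25)² / 31.25 = 0.0180
χ² = 0.0020 + 0.0040 + 0.0180 = 0.024

0.024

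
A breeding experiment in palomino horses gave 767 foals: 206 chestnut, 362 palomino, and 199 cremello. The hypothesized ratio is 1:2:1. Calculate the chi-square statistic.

Under the 1:2:1 hypothesis (Σ ratio = 4, N = 767):
  chestnut: 767 × 1/4 = 191.75
  palomino: 767 × 2/4 = 383.5
  cremello: 767 × 1/4 = 191.75
χ² = Σ (O − E)² / E
  chestnut: (206 − 191.75)² / 191.75 = 1.0590
  palomino: (362 − 383.5)² / 383.5 = 1.2053
  cremello: (199 − 191.75)² / 191.75 = 0.2741
χ² = 1.0590 + 1.2053 + 0.2741 = 2.5384 ≈ 2.538

2.538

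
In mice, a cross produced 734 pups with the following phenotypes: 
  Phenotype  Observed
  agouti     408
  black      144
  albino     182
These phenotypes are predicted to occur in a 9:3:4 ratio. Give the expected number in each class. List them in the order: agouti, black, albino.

412.875, 137.625, 183.5

Under the 9:3:4 hypothesis (Σ ratio = 16, N = 734):
  agouti: 734 × 9/16 = 412.875
  black: 734 × 3/16 = 137.625
  albino: 734 × 4/16 = 183.5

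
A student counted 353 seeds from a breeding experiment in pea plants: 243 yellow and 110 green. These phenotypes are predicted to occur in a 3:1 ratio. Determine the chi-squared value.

Under the 3:1 hypothesis (Σ ratio = 4, N = 353):
  yellow: 353 × 3/4 = 264.75
  green: 353 × 1/4 = 88.25
χ² = Σ (O − E)² / E
  yellow: (243 − 264.75)² / 264.75 = 1.7868
  green: (110 − 88.25)² / 88.25 = 5.3605
χ² = 1.7868 + 5.3605 = 7.1473 ≈ 7.147

7.147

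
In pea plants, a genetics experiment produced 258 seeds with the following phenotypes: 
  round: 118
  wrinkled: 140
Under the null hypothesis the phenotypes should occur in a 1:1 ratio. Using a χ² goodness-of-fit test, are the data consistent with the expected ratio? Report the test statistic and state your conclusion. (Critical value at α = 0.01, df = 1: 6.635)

1.876; consistent

Total ratio parts = 2. Expected numbers out of 258:
  round: 258 × 1/2 = 129
  wrinkled: 258 × 1/2 = 129
χ² = Σ (O − E)² / E
  round: (118 − 129)² / 129 = 0.9380
  wrinkled: (140 − 129)² / 129 = 0.9380
χ² = 0.9380 + 0.9380 = 1.876
Degrees of freedom = 2 − 1 = 1; critical value at α = 0.01 is 6.635.
Since 1.876 < 6.635, we fail to reject the null hypothesis — the data are consistent with the 1:1 ratio.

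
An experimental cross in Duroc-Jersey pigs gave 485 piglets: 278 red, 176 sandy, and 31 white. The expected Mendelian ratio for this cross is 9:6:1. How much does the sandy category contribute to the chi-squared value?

Total ratio parts = 16. Expected numbers out of 485:
  red: 485 × 9/16 = 272.8125
  sandy: 485 × 6/16 = 181.875
  white: 485 × 1/16 = 30.3125
Contribution of sandy: (176 − 181.875)² / 181.875 = 0.1898

0.190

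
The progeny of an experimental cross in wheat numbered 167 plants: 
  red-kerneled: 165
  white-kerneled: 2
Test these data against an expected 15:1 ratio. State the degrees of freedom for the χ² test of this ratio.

1

A goodness-of-fit test with 2 phenotype classes has df = 2 − 1 = 1.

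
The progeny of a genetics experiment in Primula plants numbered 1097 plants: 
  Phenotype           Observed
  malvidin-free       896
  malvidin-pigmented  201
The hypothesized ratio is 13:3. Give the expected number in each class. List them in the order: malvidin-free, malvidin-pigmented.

Under the 13:3 hypothesis (Σ ratio = 16, N = 1097):
  malvidin-free: 1097 × 13/16 = 891.3125
  malvidin-pigmented: 1097 × 3/16 = 205.6875

891.3125, 205.6875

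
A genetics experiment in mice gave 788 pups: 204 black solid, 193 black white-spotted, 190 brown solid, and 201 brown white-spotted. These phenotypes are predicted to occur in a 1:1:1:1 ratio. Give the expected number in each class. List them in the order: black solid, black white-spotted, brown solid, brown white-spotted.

197, 197, 197, 197

Expected counts for N = 788 under a 1:1:1:1 ratio (total parts = 4):
  black solid: 788 × 1/4 = 197
  black white-spotted: 788 × 1/4 = 197
  brown solid: 788 × 1/4 = 197
  brown white-spotted: 788 × 1/4 = 197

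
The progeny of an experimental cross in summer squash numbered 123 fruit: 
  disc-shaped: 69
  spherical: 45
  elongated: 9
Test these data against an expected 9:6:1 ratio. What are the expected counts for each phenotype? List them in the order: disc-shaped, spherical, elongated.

69.1875, 46.125, 7.6875

Total ratio parts = 16. Expected numbers out of 123:
  disc-shaped: 123 × 9/16 = 69.1875
  spherical: 123 × 6/16 = 46.125
  elongated: 123 × 1/16 = 7.6875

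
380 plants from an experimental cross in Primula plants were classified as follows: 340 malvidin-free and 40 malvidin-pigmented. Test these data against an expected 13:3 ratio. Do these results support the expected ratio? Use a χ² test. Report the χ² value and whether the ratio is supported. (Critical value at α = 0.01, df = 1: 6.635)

16.869; not consistent

Under the 13:3 hypothesis (Σ ratio = 16, N = 380):
  malvidin-free: 380 × 13/16 = 308.75
  malvidin-pigmented: 380 × 3/16 = 71.25
χ² = Σ (O − E)² / E
  malvidin-free: (340 − 308.75)² / 308.75 = 3.1630
  malvidin-pigmented: (40 − 71.25)² / 71.25 = 13.7061
χ² = 3.1630 + 13.7061 = 16.8691 ≈ 16.869
Degrees of freedom = 2 − 1 = 1; critical value at α = 0.01 is 6.635.
Since 16.869 > 6.635, we reject the null hypothesis — the data do not fit the 13:3 ratio.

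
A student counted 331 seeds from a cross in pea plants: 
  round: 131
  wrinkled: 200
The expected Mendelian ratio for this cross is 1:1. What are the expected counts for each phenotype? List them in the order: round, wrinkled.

165.5, 165.5

Total ratio parts = 2. Expected numbers out of 331:
  round: 331 × 1/2 = 165.5
  wrinkled: 331 × 1/2 = 165.5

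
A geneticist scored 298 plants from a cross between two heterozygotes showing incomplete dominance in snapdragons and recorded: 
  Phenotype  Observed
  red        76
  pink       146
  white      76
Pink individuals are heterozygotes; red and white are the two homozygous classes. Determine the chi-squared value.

With incomplete dominance, a heterozygote × heterozygote cross gives a 1:2:1 phenotypic ratio.
Total ratio parts = 4. Expected numbers out of 298:
  red: 298 × 1/4 = 74.5
  pink: 298 × 2/4 = 149
  white: 298 × 1/4 = 74.5
χ² = Σ (O − E)² / E
  red: (76 − 74.5)² / 74.5 = 0.0302
  pink: (146 − 149)² / 149 = 0.0604
  white: (76 − 74.5)² / 74.5 = 0.0302
χ² = 0.0302 + 0.0604 + 0.0302 = 0.1208 ≈ 0.121

0.121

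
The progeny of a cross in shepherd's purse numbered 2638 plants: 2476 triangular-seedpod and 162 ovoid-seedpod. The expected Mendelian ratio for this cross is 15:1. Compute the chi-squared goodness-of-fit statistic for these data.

Under the 15:1 hypothesis (Σ ratio = 16, N = 2638):
  triangular-seedpod: 2638 × 15/16 = 2473.125
  ovoid-seedpod: 2638 × 1/16 = 164.875
χ² = Σ (O − E)² / E
  triangular-seedpod: (2476 − 2473.125)² / 2473.125 = 0.0033
  ovoid-seedpod: (162 − 164.875)² / 164.875 = 0.0501
χ² = 0.0033 + 0.0501 = 0.0534 ≈ 0.053

0.053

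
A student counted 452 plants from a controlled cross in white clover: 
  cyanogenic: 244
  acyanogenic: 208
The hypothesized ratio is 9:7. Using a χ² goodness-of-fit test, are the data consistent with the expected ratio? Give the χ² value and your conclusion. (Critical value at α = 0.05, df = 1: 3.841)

0.945; consistent

The 9:7 ratio has 16 parts, so with N = 452 the expected counts are:
  cyanogenic: 452 × 9/16 = 254.25
  acyanogenic: 452 × 7/16 = 197.75
χ² = Σ (O − E)² / E
  cyanogenic: (244 − 254.25)² / 254.25 = 0.4132
  acyanogenic: (208 − 197.75)² / 197.75 = 0.5313
χ² = 0.4132 + 0.5313 = 0.9445 ≈ 0.945
Degrees of freedom = 2 − 1 = 1; critical value at α = 0.05 is 3.841.
Since 0.945 < 3.841, we fail to reject the null hypothesis — the data are consistent with the 9:7 ratio.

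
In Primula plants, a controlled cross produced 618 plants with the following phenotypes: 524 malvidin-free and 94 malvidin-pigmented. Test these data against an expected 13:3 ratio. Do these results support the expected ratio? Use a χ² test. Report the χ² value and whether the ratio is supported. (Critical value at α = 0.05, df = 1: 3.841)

5.083; not consistent

Total ratio parts = 16. Expected numbers out of 618:
  malvidin-free: 618 × 13/16 = 502.125
  malvidin-pigmented: 618 × 3/16 = 115.875
χ² = Σ (O − E)² / E
  malvidin-free: (524 − 502.125)² / 502.125 = 0.9530
  malvidin-pigmented: (94 − 115.875)² / 115.875 = 4.1296
χ² = 0.9530 + 4.1296 = 5.0826 ≈ 5.083
Degrees of freedom = 2 − 1 = 1; critical value at α = 0.05 is 3.841.
Since 5.083 > 3.841, we reject the null hypothesis — the data do not fit the 13:3 ratio.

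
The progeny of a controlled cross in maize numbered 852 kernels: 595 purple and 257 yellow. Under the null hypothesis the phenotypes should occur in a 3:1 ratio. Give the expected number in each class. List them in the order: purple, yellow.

Total ratio parts = 4. Expected numbers out of 852:
  purple: 852 × 3/4 = 639
  yellow: 852 × 1/4 = 213

639, 213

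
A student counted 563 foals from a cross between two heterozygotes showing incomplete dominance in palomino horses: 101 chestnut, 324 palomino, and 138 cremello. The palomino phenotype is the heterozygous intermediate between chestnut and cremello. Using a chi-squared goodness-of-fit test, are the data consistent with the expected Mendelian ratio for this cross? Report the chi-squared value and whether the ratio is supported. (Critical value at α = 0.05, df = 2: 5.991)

17.696; not consistent

With incomplete dominance, a heterozygote × heterozygote cross gives a 1:2:1 phenotypic ratio.
Expected counts for N = 563 under a 1:2:1 ratio (total parts = 4):
  chestnut: 563 × 1/4 = 140.75
  palomino: 563 × 2/4 = 281.5
  cremello: 563 × 1/4 = 140.75
χ² = Σ (O − E)² / E
  chestnut: (101 − 140.75)² / 140.75 = 11.2260
  palomino: (324 − 281.5)² / 281.5 = 6.4165
  cremello: (138 − 140.75)² / 140.75 = 0.0537
χ² = 11.2260 + 6.4165 + 0.0537 = 17.6962 ≈ 17.696
Degrees of freedom = 3 − 1 = 2; critical value at α = 0.05 is 5.991.
Since 17.696 > 5.991, we reject the null hypothesis — the data do not fit the 1:2:1 ratio.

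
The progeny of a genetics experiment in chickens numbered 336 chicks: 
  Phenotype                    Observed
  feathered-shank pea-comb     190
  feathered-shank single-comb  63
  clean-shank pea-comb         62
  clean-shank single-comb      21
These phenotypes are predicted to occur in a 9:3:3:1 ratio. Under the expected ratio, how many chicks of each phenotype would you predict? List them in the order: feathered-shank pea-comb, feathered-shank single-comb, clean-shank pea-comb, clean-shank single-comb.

189, 63, 63, 21

The 9:3:3:1 ratio has 16 parts, so with N = 336 the expected counts are:
  feathered-shank pea-comb: 336 × 9/16 = 189
  feathered-shank single-comb: 336 × 3/16 = 63
  clean-shank pea-comb: 336 × 3/16 = 63
  clean-shank single-comb: 336 × 1/16 = 21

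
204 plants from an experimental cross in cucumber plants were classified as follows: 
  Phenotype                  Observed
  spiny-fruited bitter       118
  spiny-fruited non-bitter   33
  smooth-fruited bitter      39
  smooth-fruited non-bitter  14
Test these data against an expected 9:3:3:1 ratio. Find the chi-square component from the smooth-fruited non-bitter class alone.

The 9:3:3:1 ratio has 16 parts, so with N = 204 the expected counts are:
  spiny-fruited bitter: 204 × 9/16 = 114.75
  spiny-fruited non-bitter: 204 × 3/16 = 38.25
  smooth-fruited bitter: 204 × 3/16 = 38.25
  smooth-fruited non-bitter: 204 × 1/16 = 12.75
Contribution of smooth-fruited non-bitter: (14 − 12.75)² / 12.75 = 0.1225

0.123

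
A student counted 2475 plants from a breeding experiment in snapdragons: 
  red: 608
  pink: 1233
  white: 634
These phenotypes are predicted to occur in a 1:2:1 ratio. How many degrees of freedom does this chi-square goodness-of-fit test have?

2

A goodness-of-fit test with 3 phenotype classes has df = 3 − 1 = 2.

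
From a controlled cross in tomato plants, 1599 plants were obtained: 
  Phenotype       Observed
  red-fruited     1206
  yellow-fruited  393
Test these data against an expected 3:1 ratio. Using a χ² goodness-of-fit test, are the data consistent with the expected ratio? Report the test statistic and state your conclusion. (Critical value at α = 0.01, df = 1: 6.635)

Under the 3:1 hypothesis (Σ ratio = 4, N = 1599):
  red-fruited: 1599 × 3/4 = 1199.25
  yellow-fruited: 1599 × 1/4 = 399.75
χ² = Σ (O − E)² / E
  red-fruited: (1206 − 1199.25)² / 1199.25 = 0.0380
  yellow-fruited: (393 − 399.75)² / 399.75 = 0.1140
χ² = 0.0380 + 0.1140 = 0.152
Degrees of freedom = 2 − 1 = 1; critical value at α = 0.01 is 6.635.
Since 0.152 < 6.635, we fail to reject the null hypothesis — the data are consistent with the 3:1 ratio.

0.152; consistent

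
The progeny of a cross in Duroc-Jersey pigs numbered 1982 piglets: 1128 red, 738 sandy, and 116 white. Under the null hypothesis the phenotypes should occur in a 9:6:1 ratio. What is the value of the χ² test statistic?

The 9:6:1 ratio has 16 parts, so with N = 1982 the expected counts are:
  red: 1982 × 9/16 = 1114.875
  sandy: 1982 × 6/16 = 743.25
  white: 1982 × 1/16 = 123.875
χ² = Σ (O − E)² / E
  red: (1128 − 1114.875)² / 1114.875 = 0.1545
  sandy: (738 − 743.25)² / 743.25 = 0.0371
  white: (116 − 123.875)² / 123.875 = 0.5006
χ² = 0.1545 + 0.0371 + 0.5006 = 0.6922 ≈ 0.692

0.692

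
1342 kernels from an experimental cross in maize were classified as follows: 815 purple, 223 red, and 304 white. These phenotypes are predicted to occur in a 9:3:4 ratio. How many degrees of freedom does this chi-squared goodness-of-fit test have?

2

A goodness-of-fit test with 3 phenotype classes has df = 3 − 1 = 2.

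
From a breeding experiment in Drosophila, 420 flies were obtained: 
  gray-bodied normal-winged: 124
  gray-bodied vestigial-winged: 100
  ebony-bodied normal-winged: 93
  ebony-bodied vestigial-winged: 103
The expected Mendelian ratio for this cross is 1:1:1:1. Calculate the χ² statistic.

Total ratio parts = 4. Expected numbers out of 420:
  gray-bodied normal-winged: 420 × 1/4 = 105
  gray-bodied vestigial-winged: 420 × 1/4 = 105
  ebony-bodied normal-winged: 420 × 1/4 = 105
  ebony-bodied vestigial-winged: 420 × 1/4 = 105
χ² = Σ (O − E)² / E
  gray-bodied normal-winged: (124 − 105)² / 105 = 3.4381
  gray-bodied vestigial-winged: (100 − 105)² / 105 = 0.2381
  ebony-bodied normal-winged: (93 − 105)² / 105 = 1.3714
  ebony-bodied vestigial-winged: (103 − 105)² / 105 = 0.0381
χ² = 3.4381 + 0.2381 + 1.3714 + 0.0381 = 5.0857 ≈ 5.086

5.086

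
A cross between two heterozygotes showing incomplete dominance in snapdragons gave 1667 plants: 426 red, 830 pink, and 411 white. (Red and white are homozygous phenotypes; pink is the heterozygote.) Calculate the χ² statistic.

With incomplete dominance, a heterozygote × heterozygote cross gives a 1:2:1 phenotypic ratio.
Expected counts for N = 1667 under a 1:2:1 ratio (total parts = 4):
  red: 1667 × 1/4 = 416.75
  pink: 1667 × 2/4 = 833.5
  white: 1667 × 1/4 = 416.75
χ² = Σ (O − E)² / E
  red: (426 − 416.75)² / 416.75 = 0.2053
  pink: (830 − 833.5)² / 833.5 = 0.0147
  white: (411 − 416.75)² / 416.75 = 0.0793
χ² = 0.2053 + 0.0147 + 0.0793 = 0.2993 ≈ 0.299

0.299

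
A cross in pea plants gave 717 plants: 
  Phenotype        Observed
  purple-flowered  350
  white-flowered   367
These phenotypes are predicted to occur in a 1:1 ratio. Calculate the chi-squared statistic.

0.403

Under the 1:1 hypothesis (Σ ratio = 2, N = 717):
  purple-flowered: 717 × 1/2 = 358.5
  white-flowered: 717 × 1/2 = 358.5
χ² = Σ (O − E)² / E
  purple-flowered: (350 − 358.5)² / 358.5 = 0.2015
  white-flowered: (367 − 358.5)² / 358.5 = 0.2015
χ² = 0.2015 + 0.2015 = 0.403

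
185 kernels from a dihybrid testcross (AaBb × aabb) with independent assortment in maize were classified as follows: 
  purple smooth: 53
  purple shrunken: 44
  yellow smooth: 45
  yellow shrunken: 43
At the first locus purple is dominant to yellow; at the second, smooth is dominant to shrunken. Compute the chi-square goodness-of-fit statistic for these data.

1.357

A dihybrid testcross with independent assortment gives a 1:1:1:1 ratio.
The 1:1:1:1 ratio has 4 parts, so with N = 185 the expected counts are:
  purple smooth: 185 × 1/4 = 46.25
  purple shrunken: 185 × 1/4 = 46.25
  yellow smooth: 185 × 1/4 = 46.25
  yellow shrunken: 185 × 1/4 = 46.25
χ² = Σ (O − E)² / E
  purple smooth: (53 − 46.25)² / 46.25 = 0.9851
  purple shrunken: (44 − 46.25)² / 46.25 = 0.1095
  yellow smooth: (45 − 46.25)² / 46.25 = 0.0338
  yellow shrunken: (43 − 46.25)² / 46.25 = 0.2284
χ² = 0.9851 + 0.1095 + 0.0338 + 0.2284 = 1.3568 ≈ 1.357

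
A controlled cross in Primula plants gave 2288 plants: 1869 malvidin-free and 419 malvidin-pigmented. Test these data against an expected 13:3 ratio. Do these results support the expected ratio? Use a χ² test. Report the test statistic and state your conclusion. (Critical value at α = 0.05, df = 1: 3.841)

0.287; consistent

The 13:3 ratio has 16 parts, so with N = 2288 the expected counts are:
  malvidin-free: 2288 × 13/16 = 1859
  malvidin-pigmented: 2288 × 3/16 = 429
χ² = Σ (O − E)² / E
  malvidin-free: (1869 − 1859)² / 1859 = 0.0538
  malvidin-pigmented: (419 − 429)² / 429 = 0.2331
χ² = 0.0538 + 0.2331 = 0.2869 ≈ 0.287
Degrees of freedom = 2 − 1 = 1; critical value at α = 0.05 is 3.841.
Since 0.287 < 3.841, we fail to reject the null hypothesis — the data are consistent with the 13:3 ratio.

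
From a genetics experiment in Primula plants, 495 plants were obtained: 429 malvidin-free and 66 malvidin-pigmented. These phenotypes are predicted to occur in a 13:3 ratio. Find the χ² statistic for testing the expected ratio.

The 13:3 ratio has 16 parts, so with N = 495 the expected counts are:
  malvidin-free: 495 × 13/16 = 402.1875
  malvidin-pigmented: 495 × 3/16 = 92.8125
χ² = Σ (O − E)² / E
  malvidin-free: (429 − 402.1875)² / 402.1875 = 1.7875
  malvidin-pigmented: (66 − 92.8125)² / 92.8125 = 7.7458
χ² = 1.7875 + 7.7458 = 9.5333 ≈ 9.533

9.533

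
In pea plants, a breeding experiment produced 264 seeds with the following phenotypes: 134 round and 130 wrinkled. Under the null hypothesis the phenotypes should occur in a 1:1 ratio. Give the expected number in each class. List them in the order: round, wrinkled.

The 1:1 ratio has 2 parts, so with N = 264 the expected counts are:
  round: 264 × 1/2 = 132
  wrinkled: 264 × 1/2 = 132

132, 132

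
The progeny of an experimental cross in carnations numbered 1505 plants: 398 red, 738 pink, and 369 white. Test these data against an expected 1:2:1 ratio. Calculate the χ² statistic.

Total ratio parts = 4. Expected numbers out of 1505:
  red: 1505 × 1/4 = 376.25
  pink: 1505 × 2/4 = 752.5
  white: 1505 × 1/4 = 376.25
χ² = Σ (O − E)² / E
  red: (398 − 376.25)² / 376.25 = 1.2573
  pink: (738 − 752.5)² / 752.5 = 0.2794
  white: (369 − 376.25)² / 376.25 = 0.1397
χ² = 1.2573 + 0.2794 + 0.1397 = 1.6764 ≈ 1.676

1.676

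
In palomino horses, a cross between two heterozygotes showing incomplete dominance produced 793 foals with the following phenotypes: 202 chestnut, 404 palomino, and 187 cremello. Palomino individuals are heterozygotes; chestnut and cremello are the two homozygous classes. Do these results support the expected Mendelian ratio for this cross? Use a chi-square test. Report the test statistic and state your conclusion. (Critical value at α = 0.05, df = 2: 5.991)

With incomplete dominance, a heterozygote × heterozygote cross gives a 1:2:1 phenotypic ratio.
The 1:2:1 ratio has 4 parts, so with N = 793 the expected counts are:
  chestnut: 793 × 1/4 = 198.25
  palomino: 793 × 2/4 = 396.5
  cremello: 793 × 1/4 = 198.25
χ² = Σ (O − E)² / E
  chestnut: (202 − 198.25)² / 198.25 = 0.0709
  palomino: (404 − 396.5)² / 396.5 = 0.1419
  cremello: (187 − 198.25)² / 198.25 = 0.6384
χ² = 0.0709 + 0.1419 + 0.6384 = 0.8512 ≈ 0.851
Degrees of freedom = 3 − 1 = 2; critical value at α = 0.05 is 5.991.
Since 0.851 < 5.991, we fail to reject the null hypothesis — the data are consistent with the 1:2:1 ratio.

0.851; consistent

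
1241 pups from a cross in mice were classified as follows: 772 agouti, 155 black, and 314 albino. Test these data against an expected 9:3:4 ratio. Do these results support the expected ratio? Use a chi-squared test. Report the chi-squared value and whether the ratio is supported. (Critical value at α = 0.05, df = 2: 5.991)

The 9:3:4 ratio has 16 parts, so with N = 1241 the expected counts are:
  agouti: 1241 × 9/16 = 698.0625
  black: 1241 × 3/16 = 232.6875
  albino: 1241 × 4/16 = 310.25
χ² = Σ (O − E)² / E
  agouti: (772 − 698.0625)² / 698.0625 = 7.8313
  black: (155 − 232.6875)² / 232.6875 = 25.9376
  albino: (314 − 310.25)² / 310.25 = 0.0453
χ² = 7.8313 + 25.9376 + 0.0453 = 33.8142 ≈ 33.814
Degrees of freedom = 3 − 1 = 2; critical value at α = 0.05 is 5.991.
Since 33.814 > 5.991, we reject the null hypothesis — the data do not fit the 9:3:4 ratio.

33.814; not consistent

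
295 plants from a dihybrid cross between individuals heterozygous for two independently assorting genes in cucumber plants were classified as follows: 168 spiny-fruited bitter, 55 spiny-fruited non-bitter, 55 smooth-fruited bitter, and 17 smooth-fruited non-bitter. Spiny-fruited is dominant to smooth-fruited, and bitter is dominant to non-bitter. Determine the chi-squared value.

0.141

A dihybrid F₂ with independent assortment and complete dominance at both loci gives a 9:3:3:1 phenotypic ratio.
The 9:3:3:1 ratio has 16 parts, so with N = 295 the expected counts are:
  spiny-fruited bitter: 295 × 9/16 = 165.9375
  spiny-fruited non-bitter: 295 × 3/16 = 55.3125
  smooth-fruited bitter: 295 × 3/16 = 55.3125
  smooth-fruited non-bitter: 295 × 1/16 = 18.4375
χ² = Σ (O − E)² / E
  spiny-fruited bitter: (168 − 165.9375)² / 165.9375 = 0.0256
  spiny-fruited non-bitter: (55 − 55.3125)² / 55.3125 = 0.0018
  smooth-fruited bitter: (55 − 55.3125)² / 55.3125 = 0.0018
  smooth-fruited non-bitter: (17 − 18.4375)² / 18.4375 = 0.1121
χ² = 0.0256 + 0.0018 + 0.0018 + 0.1121 = 0.1413 ≈ 0.141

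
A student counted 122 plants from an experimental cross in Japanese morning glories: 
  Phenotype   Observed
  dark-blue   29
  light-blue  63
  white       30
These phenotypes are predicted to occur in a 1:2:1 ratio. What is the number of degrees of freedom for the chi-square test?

A goodness-of-fit test with 3 phenotype classes has df = 3 − 1 = 2.

2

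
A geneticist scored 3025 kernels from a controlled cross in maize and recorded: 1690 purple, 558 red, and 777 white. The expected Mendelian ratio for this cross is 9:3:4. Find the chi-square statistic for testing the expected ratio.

0.797

The 9:3:4 ratio has 16 parts, so with N = 3025 the expected counts are:
  purple: 3025 × 9/16 = 1701.5625
  red: 3025 × 3/16 = 567.1875
  white: 3025 × 4/16 = 756.25
χ² = Σ (O − E)² / E
  purple: (1690 − 1701.5625)² / 1701.5625 = 0.0786
  red: (558 − 567.1875)² / 567.1875 = 0.1488
  white: (777 − 756.25)² / 756.25 = 0.5693
χ² = 0.0786 + 0.1488 + 0.5693 = 0.7967 ≈ 0.797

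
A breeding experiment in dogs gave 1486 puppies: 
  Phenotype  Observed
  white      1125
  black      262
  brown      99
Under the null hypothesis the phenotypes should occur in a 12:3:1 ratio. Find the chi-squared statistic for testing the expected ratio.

Under the 12:3:1 hypothesis (Σ ratio = 16, N = 1486):
  white: 1486 × 12/16 = 1114.5
  black: 1486 × 3/16 = 278.625
  brown: 1486 × 1/16 = 92.875
χ² = Σ (O − E)² / E
  white: (1125 − 1114.5)² / 1114.5 = 0.0989
  black: (262 − 278.625)² / 278.625 = 0.9920
  brown: (99 − 92.875)² / 92.875 = 0.4039
χ² = 0.0989 + 0.9920 + 0.4039 = 1.4948 ≈ 1.495

1.495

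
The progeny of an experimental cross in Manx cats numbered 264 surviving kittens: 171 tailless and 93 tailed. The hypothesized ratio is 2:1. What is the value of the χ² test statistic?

Total ratio parts = 3. Expected numbers out of 264:
  tailless: 264 × 2/3 = 176
  tailed: 264 × 1/3 = 88
χ² = Σ (O − E)² / E
  tailless: (171 − 176)² / 176 = 0.1420
  tailed: (93 − 88)² / 88 = 0.2841
χ² = 0.1420 + 0.2841 = 0.4261 ≈ 0.426

0.426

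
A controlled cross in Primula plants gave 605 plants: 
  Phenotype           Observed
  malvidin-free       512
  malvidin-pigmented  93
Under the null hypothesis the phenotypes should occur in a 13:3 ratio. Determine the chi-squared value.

Expected counts for N = 605 under a 13:3 ratio (total parts = 16):
  malvidin-free: 605 × 13/16 = 491.5625
  malvidin-pigmented: 605 × 3/16 = 113.4375
χ² = Σ (O − E)² / E
  malvidin-free: (512 − 491.5625)² / 491.5625 = 0.8497
  malvidin-pigmented: (93 − 113.4375)² / 113.4375 = 3.6821
χ² = 0.8497 + 3.6821 = 4.5318 ≈ 4.532

4.532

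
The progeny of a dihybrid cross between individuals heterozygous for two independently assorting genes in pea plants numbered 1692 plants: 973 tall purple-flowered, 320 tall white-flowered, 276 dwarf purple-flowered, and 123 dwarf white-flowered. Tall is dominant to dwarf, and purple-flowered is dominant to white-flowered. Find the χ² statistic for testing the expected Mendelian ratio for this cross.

8.676

A dihybrid F₂ with independent assortment and complete dominance at both loci gives a 9:3:3:1 phenotypic ratio.
Under the 9:3:3:1 hypothesis (Σ ratio = 16, N = 1692):
  tall purple-flowered: 1692 × 9/16 = 951.75
  tall white-flowered: 1692 × 3/16 = 317.25
  dwarf purple-flowered: 1692 × 3/16 = 317.25
  dwarf white-flowered: 1692 × 1/16 = 105.75
χ² = Σ (O − E)² / E
  tall purple-flowered: (973 − 951.75)² / 951.75 = 0.4745
  tall white-flowered: (320 − 317.25)² / 317.25 = 0.0238
  dwarf purple-flowered: (276 − 317.25)² / 317.25 = 5.3635
  dwarf white-flowered: (123 − 105.75)² / 105.75 = 2.8138
χ² = 0.4745 + 0.0238 + 5.3635 + 2.8138 = 8.6756 ≈ 8.676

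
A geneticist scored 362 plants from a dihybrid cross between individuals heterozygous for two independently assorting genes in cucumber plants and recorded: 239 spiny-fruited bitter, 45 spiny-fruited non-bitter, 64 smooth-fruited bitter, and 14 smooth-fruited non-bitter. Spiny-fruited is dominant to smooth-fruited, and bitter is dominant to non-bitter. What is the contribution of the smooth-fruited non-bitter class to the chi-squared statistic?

3.288

A dihybrid F₂ with independent assortment and complete dominance at both loci gives a 9:3:3:1 phenotypic ratio.
The 9:3:3:1 ratio has 16 parts, so with N = 362 the expected counts are:
  spiny-fruited bitter: 362 × 9/16 = 203.625
  spiny-fruited non-bitter: 362 × 3/16 = 67.875
  smooth-fruited bitter: 362 × 3/16 = 67.875
  smooth-fruited non-bitter: 362 × 1/16 = 22.625
Contribution of smooth-fruited non-bitter: (14 − 22.625)² / 22.625 = 3.2880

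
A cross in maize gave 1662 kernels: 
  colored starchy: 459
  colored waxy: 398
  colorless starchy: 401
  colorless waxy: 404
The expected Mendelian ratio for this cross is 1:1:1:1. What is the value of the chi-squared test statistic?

Expected counts for N = 1662 under a 1:1:1:1 ratio (total parts = 4):
  colored starchy: 1662 × 1/4 = 415.5
  colored waxy: 1662 × 1/4 = 415.5
  colorless starchy: 1662 × 1/4 = 415.5
  colorless waxy: 1662 × 1/4 = 415.5
χ² = Σ (O − E)² / E
  colored starchy: (459 − 415.5)² / 415.5 = 4.5542
  colored waxy: (398 − 415.5)² / 415.5 = 0.7371
  colorless starchy: (401 − 415.5)² / 415.5 = 0.5060
  colorless waxy: (404 − 415.5)² / 415.5 = 0.3183
χ² = 4.5542 + 0.7371 + 0.5060 + 0.3183 = 6.1156 ≈ 6.116

6.116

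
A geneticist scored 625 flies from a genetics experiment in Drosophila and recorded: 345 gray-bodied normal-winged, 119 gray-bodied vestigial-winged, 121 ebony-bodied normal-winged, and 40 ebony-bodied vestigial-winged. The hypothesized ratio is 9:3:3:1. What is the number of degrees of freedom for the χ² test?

3

A goodness-of-fit test with 4 phenotype classes has df = 4 − 1 = 3.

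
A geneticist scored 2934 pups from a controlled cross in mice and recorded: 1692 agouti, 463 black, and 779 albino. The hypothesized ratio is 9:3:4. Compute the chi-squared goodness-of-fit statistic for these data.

17.671

Expected counts for N = 2934 under a 9:3:4 ratio (total parts = 16):
  agouti: 2934 × 9/16 = 1650.375
  black: 2934 × 3/16 = 550.125
  albino: 2934 × 4/16 = 733.5
χ² = Σ (O − E)² / E
  agouti: (1692 − 1650.375)² / 1650.375 = 1.0498
  black: (463 − 550.125)² / 550.125 = 13.7983
  albino: (779 − 733.5)² / 733.5 = 2.8224
χ² = 1.0498 + 13.7983 + 2.8224 = 17.6705 ≈ 17.671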